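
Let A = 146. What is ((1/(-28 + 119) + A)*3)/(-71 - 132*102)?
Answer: -39861/1231685 ≈ -0.032363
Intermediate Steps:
((1/(-28 + 119) + A)*3)/(-71 - 132*102) = ((1/(-28 + 119) + 146)*3)/(-71 - 132*102) = ((1/91 + 146)*3)/(-71 - 13464) = ((1/91 + 146)*3)/(-13535) = ((13287/91)*3)*(-1/13535) = (39861/91)*(-1/13535) = -39861/1231685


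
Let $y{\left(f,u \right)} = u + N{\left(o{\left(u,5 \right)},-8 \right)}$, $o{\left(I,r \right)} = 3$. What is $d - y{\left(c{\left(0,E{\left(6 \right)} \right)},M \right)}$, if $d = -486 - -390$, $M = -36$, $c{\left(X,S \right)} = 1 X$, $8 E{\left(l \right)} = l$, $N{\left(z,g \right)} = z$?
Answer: $-63$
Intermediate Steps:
$E{\left(l \right)} = \frac{l}{8}$
$c{\left(X,S \right)} = X$
$y{\left(f,u \right)} = 3 + u$ ($y{\left(f,u \right)} = u + 3 = 3 + u$)
$d = -96$ ($d = -486 + 390 = -96$)
$d - y{\left(c{\left(0,E{\left(6 \right)} \right)},M \right)} = -96 - \left(3 - 36\right) = -96 - -33 = -96 + 33 = -63$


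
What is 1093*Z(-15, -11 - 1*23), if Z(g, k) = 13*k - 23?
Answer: -508245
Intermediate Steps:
Z(g, k) = -23 + 13*k
1093*Z(-15, -11 - 1*23) = 1093*(-23 + 13*(-11 - 1*23)) = 1093*(-23 + 13*(-11 - 23)) = 1093*(-23 + 13*(-34)) = 1093*(-23 - 442) = 1093*(-465) = -508245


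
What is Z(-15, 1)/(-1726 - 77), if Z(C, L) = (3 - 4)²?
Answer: -1/1803 ≈ -0.00055463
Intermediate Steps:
Z(C, L) = 1 (Z(C, L) = (-1)² = 1)
Z(-15, 1)/(-1726 - 77) = 1/(-1726 - 77) = 1/(-1803) = 1*(-1/1803) = -1/1803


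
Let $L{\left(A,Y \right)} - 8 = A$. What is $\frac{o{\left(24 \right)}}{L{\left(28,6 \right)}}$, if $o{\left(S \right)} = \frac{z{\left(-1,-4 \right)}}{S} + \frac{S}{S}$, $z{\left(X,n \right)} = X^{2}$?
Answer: $\frac{25}{864} \approx 0.028935$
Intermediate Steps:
$o{\left(S \right)} = 1 + \frac{1}{S}$ ($o{\left(S \right)} = \frac{\left(-1\right)^{2}}{S} + \frac{S}{S} = 1 \frac{1}{S} + 1 = \frac{1}{S} + 1 = 1 + \frac{1}{S}$)
$L{\left(A,Y \right)} = 8 + A$
$\frac{o{\left(24 \right)}}{L{\left(28,6 \right)}} = \frac{\frac{1}{24} \left(1 + 24\right)}{8 + 28} = \frac{\frac{1}{24} \cdot 25}{36} = \frac{25}{24} \cdot \frac{1}{36} = \frac{25}{864}$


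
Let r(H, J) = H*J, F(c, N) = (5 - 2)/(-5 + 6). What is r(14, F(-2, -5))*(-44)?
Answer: -1848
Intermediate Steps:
F(c, N) = 3 (F(c, N) = 3/1 = 3*1 = 3)
r(14, F(-2, -5))*(-44) = (14*3)*(-44) = 42*(-44) = -1848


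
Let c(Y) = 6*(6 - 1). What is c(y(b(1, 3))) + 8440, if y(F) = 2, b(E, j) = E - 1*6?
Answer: 8470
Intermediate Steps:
b(E, j) = -6 + E (b(E, j) = E - 6 = -6 + E)
c(Y) = 30 (c(Y) = 6*5 = 30)
c(y(b(1, 3))) + 8440 = 30 + 8440 = 8470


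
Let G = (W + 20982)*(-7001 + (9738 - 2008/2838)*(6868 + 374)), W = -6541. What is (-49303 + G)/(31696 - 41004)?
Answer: -120407076565305/1100671 ≈ -1.0939e+8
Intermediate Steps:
G = 481628329581539/473 (G = (-6541 + 20982)*(-7001 + (9738 - 2008/2838)*(6868 + 374)) = 14441*(-7001 + (9738 - 2008*1/2838)*7242) = 14441*(-7001 + (9738 - 1004/1419)*7242) = 14441*(-7001 + (13817218/1419)*7242) = 14441*(-7001 + 33354764252/473) = 14441*(33351452779/473) = 481628329581539/473 ≈ 1.0182e+12)
(-49303 + G)/(31696 - 41004) = (-49303 + 481628329581539/473)/(31696 - 41004) = (481628306261220/473)/(-9308) = (481628306261220/473)*(-1/9308) = -120407076565305/1100671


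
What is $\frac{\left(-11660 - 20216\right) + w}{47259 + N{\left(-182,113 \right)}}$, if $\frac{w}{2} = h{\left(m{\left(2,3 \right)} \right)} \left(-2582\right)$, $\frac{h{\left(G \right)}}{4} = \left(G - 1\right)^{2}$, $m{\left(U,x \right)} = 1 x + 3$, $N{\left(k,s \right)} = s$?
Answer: $- \frac{137069}{11843} \approx -11.574$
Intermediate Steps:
$m{\left(U,x \right)} = 3 + x$ ($m{\left(U,x \right)} = x + 3 = 3 + x$)
$h{\left(G \right)} = 4 \left(-1 + G\right)^{2}$ ($h{\left(G \right)} = 4 \left(G - 1\right)^{2} = 4 \left(-1 + G\right)^{2}$)
$w = -516400$ ($w = 2 \cdot 4 \left(-1 + \left(3 + 3\right)\right)^{2} \left(-2582\right) = 2 \cdot 4 \left(-1 + 6\right)^{2} \left(-2582\right) = 2 \cdot 4 \cdot 5^{2} \left(-2582\right) = 2 \cdot 4 \cdot 25 \left(-2582\right) = 2 \cdot 100 \left(-2582\right) = 2 \left(-258200\right) = -516400$)
$\frac{\left(-11660 - 20216\right) + w}{47259 + N{\left(-182,113 \right)}} = \frac{\left(-11660 - 20216\right) - 516400}{47259 + 113} = \frac{\left(-11660 - 20216\right) - 516400}{47372} = \left(-31876 - 516400\right) \frac{1}{47372} = \left(-548276\right) \frac{1}{47372} = - \frac{137069}{11843}$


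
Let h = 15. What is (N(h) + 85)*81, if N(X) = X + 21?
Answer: 9801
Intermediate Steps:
N(X) = 21 + X
(N(h) + 85)*81 = ((21 + 15) + 85)*81 = (36 + 85)*81 = 121*81 = 9801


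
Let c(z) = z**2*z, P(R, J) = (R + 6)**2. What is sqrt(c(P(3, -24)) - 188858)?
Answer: sqrt(342583) ≈ 585.31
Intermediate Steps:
P(R, J) = (6 + R)**2
c(z) = z**3
sqrt(c(P(3, -24)) - 188858) = sqrt(((6 + 3)**2)**3 - 188858) = sqrt((9**2)**3 - 188858) = sqrt(81**3 - 188858) = sqrt(531441 - 188858) = sqrt(342583)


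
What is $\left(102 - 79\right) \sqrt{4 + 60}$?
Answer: $184$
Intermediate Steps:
$\left(102 - 79\right) \sqrt{4 + 60} = 23 \sqrt{64} = 23 \cdot 8 = 184$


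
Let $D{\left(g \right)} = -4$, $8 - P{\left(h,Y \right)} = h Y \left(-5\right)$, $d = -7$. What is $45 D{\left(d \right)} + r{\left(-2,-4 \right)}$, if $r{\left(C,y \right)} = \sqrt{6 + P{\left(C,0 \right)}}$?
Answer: $-180 + \sqrt{14} \approx -176.26$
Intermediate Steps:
$P{\left(h,Y \right)} = 8 + 5 Y h$ ($P{\left(h,Y \right)} = 8 - h Y \left(-5\right) = 8 - Y h \left(-5\right) = 8 - - 5 Y h = 8 + 5 Y h$)
$r{\left(C,y \right)} = \sqrt{14}$ ($r{\left(C,y \right)} = \sqrt{6 + \left(8 + 5 \cdot 0 C\right)} = \sqrt{6 + \left(8 + 0\right)} = \sqrt{6 + 8} = \sqrt{14}$)
$45 D{\left(d \right)} + r{\left(-2,-4 \right)} = 45 \left(-4\right) + \sqrt{14} = -180 + \sqrt{14}$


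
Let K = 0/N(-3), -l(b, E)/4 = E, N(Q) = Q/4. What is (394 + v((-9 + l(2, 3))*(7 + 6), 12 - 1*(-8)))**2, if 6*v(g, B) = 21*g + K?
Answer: 1261129/4 ≈ 3.1528e+5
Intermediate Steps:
N(Q) = Q/4 (N(Q) = Q*(1/4) = Q/4)
l(b, E) = -4*E
K = 0 (K = 0/(((1/4)*(-3))) = 0/(-3/4) = 0*(-4/3) = 0)
v(g, B) = 7*g/2 (v(g, B) = (21*g + 0)/6 = (21*g)/6 = 7*g/2)
(394 + v((-9 + l(2, 3))*(7 + 6), 12 - 1*(-8)))**2 = (394 + 7*((-9 - 4*3)*(7 + 6))/2)**2 = (394 + 7*((-9 - 12)*13)/2)**2 = (394 + 7*(-21*13)/2)**2 = (394 + (7/2)*(-273))**2 = (394 - 1911/2)**2 = (-1123/2)**2 = 1261129/4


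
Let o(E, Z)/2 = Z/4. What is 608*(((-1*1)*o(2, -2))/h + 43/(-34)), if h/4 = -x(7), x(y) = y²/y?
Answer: -94088/119 ≈ -790.66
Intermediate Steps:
x(y) = y
h = -28 (h = 4*(-1*7) = 4*(-7) = -28)
o(E, Z) = Z/2 (o(E, Z) = 2*(Z/4) = Z/2)
608*(((-1*1)*o(2, -2))/h + 43/(-34)) = 608*(((-1*1)*((½)*(-2)))/(-28) + 43/(-34)) = 608*(-1*(-1)*(-1/28) + 43*(-1/34)) = 608*(1*(-1/28) - 43/34) = 608*(-1/28 - 43/34) = 608*(-619/476) = -94088/119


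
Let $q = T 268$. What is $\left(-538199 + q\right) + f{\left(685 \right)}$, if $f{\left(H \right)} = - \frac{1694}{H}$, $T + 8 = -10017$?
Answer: $- \frac{2209057509}{685} \approx -3.2249 \cdot 10^{6}$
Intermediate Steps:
$T = -10025$ ($T = -8 - 10017 = -10025$)
$q = -2686700$ ($q = \left(-10025\right) 268 = -2686700$)
$\left(-538199 + q\right) + f{\left(685 \right)} = \left(-538199 - 2686700\right) - \frac{1694}{685} = -3224899 - \frac{1694}{685} = - \frac{2209057509}{685}$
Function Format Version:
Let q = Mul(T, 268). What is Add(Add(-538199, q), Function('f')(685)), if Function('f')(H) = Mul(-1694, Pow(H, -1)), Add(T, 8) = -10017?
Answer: Rational(-2209057509, 685) ≈ -3.2249e+6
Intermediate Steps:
T = -10025 (T = Add(-8, -10017) = -10025)
q = -2686700 (q = Mul(-10025, 268) = -2686700)
Add(Add(-538199, q), Function('f')(685)) = Add(Add(-538199, -2686700), Mul(-1694, Pow(685, -1))) = Add(-3224899, Mul(-1694, Rational(1, 685))) = Add(-3224899, Rational(-1694, 685)) = Rational(-2209057509, 685)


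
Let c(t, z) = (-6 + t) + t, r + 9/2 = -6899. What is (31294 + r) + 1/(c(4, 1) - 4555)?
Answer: 222099891/9106 ≈ 24391.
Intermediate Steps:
r = -13807/2 (r = -9/2 - 6899 = -13807/2 ≈ -6903.5)
c(t, z) = -6 + 2*t
(31294 + r) + 1/(c(4, 1) - 4555) = (31294 - 13807/2) + 1/((-6 + 2*4) - 4555) = 48781/2 + 1/((-6 + 8) - 4555) = 48781/2 + 1/(2 - 4555) = 48781/2 + 1/(-4553) = 48781/2 - 1/4553 = 222099891/9106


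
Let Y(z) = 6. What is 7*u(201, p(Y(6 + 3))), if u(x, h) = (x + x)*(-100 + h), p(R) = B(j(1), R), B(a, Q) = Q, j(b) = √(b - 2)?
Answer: -264516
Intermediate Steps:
j(b) = √(-2 + b)
p(R) = R
u(x, h) = 2*x*(-100 + h) (u(x, h) = (2*x)*(-100 + h) = 2*x*(-100 + h))
7*u(201, p(Y(6 + 3))) = 7*(2*201*(-100 + 6)) = 7*(2*201*(-94)) = 7*(-37788) = -264516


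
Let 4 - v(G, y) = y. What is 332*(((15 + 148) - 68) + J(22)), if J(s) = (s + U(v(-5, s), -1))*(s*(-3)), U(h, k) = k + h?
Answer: -34196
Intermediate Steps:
v(G, y) = 4 - y
U(h, k) = h + k
J(s) = -9*s (J(s) = (s + ((4 - s) - 1))*(s*(-3)) = (s + (3 - s))*(-3*s) = 3*(-3*s) = -9*s)
332*(((15 + 148) - 68) + J(22)) = 332*(((15 + 148) - 68) - 9*22) = 332*((163 - 68) - 198) = 332*(95 - 198) = 332*(-103) = -34196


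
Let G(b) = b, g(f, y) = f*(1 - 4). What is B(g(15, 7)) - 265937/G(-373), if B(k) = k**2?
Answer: 1021262/373 ≈ 2738.0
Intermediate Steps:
g(f, y) = -3*f (g(f, y) = f*(-3) = -3*f)
B(g(15, 7)) - 265937/G(-373) = (-3*15)**2 - 265937/(-373) = (-45)**2 - 265937*(-1/373) = 2025 + 265937/373 = 1021262/373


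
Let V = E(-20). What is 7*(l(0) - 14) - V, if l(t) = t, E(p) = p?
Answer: -78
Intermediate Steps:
V = -20
7*(l(0) - 14) - V = 7*(0 - 14) - 1*(-20) = 7*(-14) + 20 = -98 + 20 = -78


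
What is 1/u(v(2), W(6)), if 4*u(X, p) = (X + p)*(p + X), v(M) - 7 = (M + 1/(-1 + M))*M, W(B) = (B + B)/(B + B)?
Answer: 1/49 ≈ 0.020408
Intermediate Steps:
W(B) = 1 (W(B) = (2*B)/((2*B)) = (2*B)*(1/(2*B)) = 1)
v(M) = 7 + M*(M + 1/(-1 + M)) (v(M) = 7 + (M + 1/(-1 + M))*M = 7 + M*(M + 1/(-1 + M)))
u(X, p) = (X + p)²/4 (u(X, p) = ((X + p)*(p + X))/4 = ((X + p)*(X + p))/4 = (X + p)²/4)
1/u(v(2), W(6)) = 1/(((-7 + 2³ - 1*2² + 8*2)/(-1 + 2) + 1)²/4) = 1/(((-7 + 8 - 1*4 + 16)/1 + 1)²/4) = 1/((1*(-7 + 8 - 4 + 16) + 1)²/4) = 1/((1*13 + 1)²/4) = 1/((13 + 1)²/4) = 1/((¼)*14²) = 1/((¼)*196) = 1/49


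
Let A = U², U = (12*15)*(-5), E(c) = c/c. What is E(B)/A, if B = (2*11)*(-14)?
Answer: 1/810000 ≈ 1.2346e-6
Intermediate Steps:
B = -308 (B = 22*(-14) = -308)
E(c) = 1
U = -900 (U = 180*(-5) = -900)
A = 810000 (A = (-900)² = 810000)
E(B)/A = 1/810000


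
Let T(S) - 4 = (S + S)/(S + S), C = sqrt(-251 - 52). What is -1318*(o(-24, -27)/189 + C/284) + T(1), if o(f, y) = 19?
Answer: -24097/189 - 659*I*sqrt(303)/142 ≈ -127.5 - 80.783*I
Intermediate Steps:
C = I*sqrt(303) (C = sqrt(-303) = I*sqrt(303) ≈ 17.407*I)
T(S) = 5 (T(S) = 4 + (S + S)/(S + S) = 4 + (2*S)/((2*S)) = 4 + (2*S)*(1/(2*S)) = 4 + 1 = 5)
-1318*(o(-24, -27)/189 + C/284) + T(1) = -1318*(19/189 + (I*sqrt(303))/284) + 5 = -1318*(19*(1/189) + (I*sqrt(303))*(1/284)) + 5 = -1318*(19/189 + I*sqrt(303)/284) + 5 = (-25042/189 - 659*I*sqrt(303)/142) + 5 = -24097/189 - 659*I*sqrt(303)/142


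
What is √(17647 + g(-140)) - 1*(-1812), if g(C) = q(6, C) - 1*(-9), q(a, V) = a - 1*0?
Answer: 1812 + √17662 ≈ 1944.9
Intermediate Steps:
q(a, V) = a (q(a, V) = a + 0 = a)
g(C) = 15 (g(C) = 6 - 1*(-9) = 6 + 9 = 15)
√(17647 + g(-140)) - 1*(-1812) = √(17647 + 15) - 1*(-1812) = √17662 + 1812 = 1812 + √17662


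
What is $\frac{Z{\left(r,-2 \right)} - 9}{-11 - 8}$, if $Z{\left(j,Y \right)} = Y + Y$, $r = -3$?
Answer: $\frac{13}{19} \approx 0.68421$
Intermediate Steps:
$Z{\left(j,Y \right)} = 2 Y$
$\frac{Z{\left(r,-2 \right)} - 9}{-11 - 8} = \frac{2 \left(-2\right) - 9}{-11 - 8} = \frac{-4 - 9}{-11 - 8} = \frac{1}{-19} \left(-13\right) = \left(- \frac{1}{19}\right) \left(-13\right) = \frac{13}{19}$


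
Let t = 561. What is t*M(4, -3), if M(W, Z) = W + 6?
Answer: 5610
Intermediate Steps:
M(W, Z) = 6 + W
t*M(4, -3) = 561*(6 + 4) = 561*10 = 5610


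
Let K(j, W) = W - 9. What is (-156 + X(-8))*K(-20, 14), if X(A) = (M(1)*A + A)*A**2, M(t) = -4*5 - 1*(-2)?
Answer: 42740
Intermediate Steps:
M(t) = -18 (M(t) = -20 + 2 = -18)
K(j, W) = -9 + W
X(A) = -17*A**3 (X(A) = (-18*A + A)*A**2 = (-17*A)*A**2 = -17*A**3)
(-156 + X(-8))*K(-20, 14) = (-156 - 17*(-8)**3)*(-9 + 14) = (-156 - 17*(-512))*5 = (-156 + 8704)*5 = 8548*5 = 42740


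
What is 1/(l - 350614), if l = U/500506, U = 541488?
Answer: -250253/87741934598 ≈ -2.8521e-6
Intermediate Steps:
l = 270744/250253 (l = 541488/500506 = 541488*(1/500506) = 270744/250253 ≈ 1.0819)
1/(l - 350614) = 1/(270744/250253 - 350614) = 1/(-87741934598/250253) = -250253/87741934598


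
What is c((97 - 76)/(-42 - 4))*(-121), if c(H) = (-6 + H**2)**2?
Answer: -18172388025/4477456 ≈ -4058.6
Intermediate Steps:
c((97 - 76)/(-42 - 4))*(-121) = (-6 + ((97 - 76)/(-42 - 4))**2)**2*(-121) = (-6 + (21/(-46))**2)**2*(-121) = (-6 + (21*(-1/46))**2)**2*(-121) = (-6 + (-21/46)**2)**2*(-121) = (-6 + 441/2116)**2*(-121) = (-12255/2116)**2*(-121) = (150185025/4477456)*(-121) = -18172388025/4477456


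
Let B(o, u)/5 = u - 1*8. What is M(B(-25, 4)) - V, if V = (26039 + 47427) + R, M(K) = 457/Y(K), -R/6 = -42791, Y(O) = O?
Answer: -6604697/20 ≈ -3.3024e+5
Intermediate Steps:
R = 256746 (R = -6*(-42791) = 256746)
B(o, u) = -40 + 5*u (B(o, u) = 5*(u - 1*8) = 5*(u - 8) = 5*(-8 + u) = -40 + 5*u)
M(K) = 457/K
V = 330212 (V = (26039 + 47427) + 256746 = 73466 + 256746 = 330212)
M(B(-25, 4)) - V = 457/(-40 + 5*4) - 1*330212 = 457/(-40 + 20) - 330212 = 457/(-20) - 330212 = 457*(-1/20) - 330212 = -457/20 - 330212 = -6604697/20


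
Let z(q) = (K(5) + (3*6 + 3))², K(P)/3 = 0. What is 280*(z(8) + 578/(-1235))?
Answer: 30467192/247 ≈ 1.2335e+5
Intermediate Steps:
K(P) = 0 (K(P) = 3*0 = 0)
z(q) = 441 (z(q) = (0 + (3*6 + 3))² = (0 + (18 + 3))² = (0 + 21)² = 21² = 441)
280*(z(8) + 578/(-1235)) = 280*(441 + 578/(-1235)) = 280*(441 + 578*(-1/1235)) = 280*(441 - 578/1235) = 280*(544057/1235) = 30467192/247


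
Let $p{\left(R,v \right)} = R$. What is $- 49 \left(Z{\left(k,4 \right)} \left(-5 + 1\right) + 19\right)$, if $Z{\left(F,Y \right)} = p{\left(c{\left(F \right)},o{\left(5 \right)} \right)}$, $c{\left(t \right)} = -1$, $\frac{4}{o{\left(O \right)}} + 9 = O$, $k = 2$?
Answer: $-1127$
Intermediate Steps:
$o{\left(O \right)} = \frac{4}{-9 + O}$
$Z{\left(F,Y \right)} = -1$
$- 49 \left(Z{\left(k,4 \right)} \left(-5 + 1\right) + 19\right) = - 49 \left(- (-5 + 1) + 19\right) = - 49 \left(\left(-1\right) \left(-4\right) + 19\right) = - 49 \left(4 + 19\right) = \left(-49\right) 23 = -1127$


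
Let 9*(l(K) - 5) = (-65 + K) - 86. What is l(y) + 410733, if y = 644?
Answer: 3697135/9 ≈ 4.1079e+5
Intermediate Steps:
l(K) = -106/9 + K/9 (l(K) = 5 + ((-65 + K) - 86)/9 = 5 + (-151 + K)/9 = 5 + (-151/9 + K/9) = -106/9 + K/9)
l(y) + 410733 = (-106/9 + (1/9)*644) + 410733 = (-106/9 + 644/9) + 410733 = 538/9 + 410733 = 3697135/9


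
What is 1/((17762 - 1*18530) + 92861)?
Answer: 1/92093 ≈ 1.0859e-5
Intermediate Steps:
1/((17762 - 1*18530) + 92861) = 1/((17762 - 18530) + 92861) = 1/(-768 + 92861) = 1/92093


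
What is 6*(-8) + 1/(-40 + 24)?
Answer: -769/16 ≈ -48.063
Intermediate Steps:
6*(-8) + 1/(-40 + 24) = -48 + 1/(-16) = -48 - 1/16 = -769/16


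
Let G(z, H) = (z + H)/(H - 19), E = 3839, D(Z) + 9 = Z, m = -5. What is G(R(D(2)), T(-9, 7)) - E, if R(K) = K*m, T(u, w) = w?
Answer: -7685/2 ≈ -3842.5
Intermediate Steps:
D(Z) = -9 + Z
R(K) = -5*K (R(K) = K*(-5) = -5*K)
G(z, H) = (H + z)/(-19 + H)
G(R(D(2)), T(-9, 7)) - E = (7 - 5*(-9 + 2))/(-19 + 7) - 1*3839 = (7 - 5*(-7))/(-12) - 3839 = -(7 + 35)/12 - 3839 = -1/12*42 - 3839 = -7/2 - 3839 = -7685/2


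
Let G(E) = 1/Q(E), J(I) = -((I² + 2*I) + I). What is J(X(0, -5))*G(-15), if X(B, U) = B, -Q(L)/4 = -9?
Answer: 0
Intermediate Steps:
Q(L) = 36 (Q(L) = -4*(-9) = 36)
J(I) = -I² - 3*I (J(I) = -(I² + 3*I) = -I² - 3*I)
G(E) = 1/36
J(X(0, -5))*G(-15) = -1*0*(3 + 0)*(1/36) = -1*0*3*(1/36) = 0*(1/36) = 0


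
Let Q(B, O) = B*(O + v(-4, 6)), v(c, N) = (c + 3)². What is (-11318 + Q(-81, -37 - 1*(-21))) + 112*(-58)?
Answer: -16599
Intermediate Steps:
v(c, N) = (3 + c)²
Q(B, O) = B*(1 + O) (Q(B, O) = B*(O + (3 - 4)²) = B*(O + (-1)²) = B*(O + 1) = B*(1 + O))
(-11318 + Q(-81, -37 - 1*(-21))) + 112*(-58) = (-11318 - 81*(1 + (-37 - 1*(-21)))) + 112*(-58) = (-11318 - 81*(1 + (-37 + 21))) - 6496 = (-11318 - 81*(1 - 16)) - 6496 = (-11318 - 81*(-15)) - 6496 = (-11318 + 1215) - 6496 = -10103 - 6496 = -16599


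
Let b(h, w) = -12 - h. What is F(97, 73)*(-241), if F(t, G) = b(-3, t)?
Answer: 2169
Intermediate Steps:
F(t, G) = -9 (F(t, G) = -12 - 1*(-3) = -12 + 3 = -9)
F(97, 73)*(-241) = -9*(-241) = 2169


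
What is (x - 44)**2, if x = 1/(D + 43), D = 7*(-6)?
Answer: 1849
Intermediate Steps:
D = -42
x = 1 (x = 1/(-42 + 43) = 1/1 = 1)
(x - 44)**2 = (1 - 44)**2 = (-43)**2 = 1849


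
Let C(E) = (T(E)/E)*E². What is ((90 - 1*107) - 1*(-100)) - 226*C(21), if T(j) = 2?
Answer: -9409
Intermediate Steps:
C(E) = 2*E (C(E) = (2/E)*E² = 2*E)
((90 - 1*107) - 1*(-100)) - 226*C(21) = ((90 - 1*107) - 1*(-100)) - 452*21 = ((90 - 107) + 100) - 226*42 = (-17 + 100) - 9492 = 83 - 9492 = -9409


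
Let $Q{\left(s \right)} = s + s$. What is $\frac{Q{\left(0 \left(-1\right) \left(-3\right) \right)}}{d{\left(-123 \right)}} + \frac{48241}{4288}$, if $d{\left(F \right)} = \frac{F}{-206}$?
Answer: $\frac{48241}{4288} \approx 11.25$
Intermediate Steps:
$d{\left(F \right)} = - \frac{F}{206}$ ($d{\left(F \right)} = F \left(- \frac{1}{206}\right) = - \frac{F}{206}$)
$Q{\left(s \right)} = 2 s$
$\frac{Q{\left(0 \left(-1\right) \left(-3\right) \right)}}{d{\left(-123 \right)}} + \frac{48241}{4288} = \frac{2 \cdot 0 \left(-1\right) \left(-3\right)}{\left(- \frac{1}{206}\right) \left(-123\right)} + \frac{48241}{4288} = \frac{2 \cdot 0 \left(-3\right)}{\frac{123}{206}} + 48241 \cdot \frac{1}{4288} = 2 \cdot 0 \cdot \frac{206}{123} + \frac{48241}{4288} = 0 \cdot \frac{206}{123} + \frac{48241}{4288} = 0 + \frac{48241}{4288} = \frac{48241}{4288}$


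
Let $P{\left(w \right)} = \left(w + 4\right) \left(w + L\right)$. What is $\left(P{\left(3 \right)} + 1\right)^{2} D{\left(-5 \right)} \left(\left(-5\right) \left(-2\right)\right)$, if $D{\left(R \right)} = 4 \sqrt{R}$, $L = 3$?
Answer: $73960 i \sqrt{5} \approx 1.6538 \cdot 10^{5} i$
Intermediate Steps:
$P{\left(w \right)} = \left(3 + w\right) \left(4 + w\right)$ ($P{\left(w \right)} = \left(w + 4\right) \left(w + 3\right) = \left(4 + w\right) \left(3 + w\right) = \left(3 + w\right) \left(4 + w\right)$)
$\left(P{\left(3 \right)} + 1\right)^{2} D{\left(-5 \right)} \left(\left(-5\right) \left(-2\right)\right) = \left(\left(12 + 3^{2} + 7 \cdot 3\right) + 1\right)^{2} \cdot 4 \sqrt{-5} \left(\left(-5\right) \left(-2\right)\right) = \left(\left(12 + 9 + 21\right) + 1\right)^{2} \cdot 4 i \sqrt{5} \cdot 10 = \left(42 + 1\right)^{2} \cdot 4 i \sqrt{5} \cdot 10 = 43^{2} \cdot 4 i \sqrt{5} \cdot 10 = 1849 \cdot 4 i \sqrt{5} \cdot 10 = 7396 i \sqrt{5} \cdot 10 = 73960 i \sqrt{5}$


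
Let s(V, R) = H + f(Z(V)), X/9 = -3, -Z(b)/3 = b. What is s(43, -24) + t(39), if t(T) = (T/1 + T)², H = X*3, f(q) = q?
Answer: 5874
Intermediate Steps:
Z(b) = -3*b
X = -27 (X = 9*(-3) = -27)
H = -81 (H = -27*3 = -81)
t(T) = 4*T² (t(T) = (T*1 + T)² = (T + T)² = (2*T)² = 4*T²)
s(V, R) = -81 - 3*V
s(43, -24) + t(39) = (-81 - 3*43) + 4*39² = (-81 - 129) + 4*1521 = -210 + 6084 = 5874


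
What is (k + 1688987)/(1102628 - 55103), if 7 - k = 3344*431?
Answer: 49546/209505 ≈ 0.23649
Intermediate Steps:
k = -1441257 (k = 7 - 3344*431 = 7 - 1*1441264 = 7 - 1441264 = -1441257)
(k + 1688987)/(1102628 - 55103) = (-1441257 + 1688987)/(1102628 - 55103) = 247730/1047525 = 247730*(1/1047525) = 49546/209505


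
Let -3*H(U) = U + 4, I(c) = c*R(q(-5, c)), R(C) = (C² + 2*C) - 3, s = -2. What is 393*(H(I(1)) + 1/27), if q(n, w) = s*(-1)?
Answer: -10480/9 ≈ -1164.4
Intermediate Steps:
q(n, w) = 2 (q(n, w) = -2*(-1) = 2)
R(C) = -3 + C² + 2*C
I(c) = 5*c (I(c) = c*(-3 + 2² + 2*2) = c*(-3 + 4 + 4) = c*5 = 5*c)
H(U) = -4/3 - U/3 (H(U) = -(U + 4)/3 = -(4 + U)/3 = -4/3 - U/3)
393*(H(I(1)) + 1/27) = 393*((-4/3 - 5/3) + 1/27) = 393*(-3 + 1/27) = 393*(-80/27) = -10480/9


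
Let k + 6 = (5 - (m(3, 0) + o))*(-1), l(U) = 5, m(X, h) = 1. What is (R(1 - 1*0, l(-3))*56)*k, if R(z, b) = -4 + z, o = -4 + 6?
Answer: 1344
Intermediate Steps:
o = 2
k = -8 (k = -6 + (5 - (1 + 2))*(-1) = -6 + (5 - 1*3)*(-1) = -6 + (5 - 3)*(-1) = -6 + 2*(-1) = -6 - 2 = -8)
(R(1 - 1*0, l(-3))*56)*k = ((-4 + (1 - 1*0))*56)*(-8) = ((-4 + (1 + 0))*56)*(-8) = ((-4 + 1)*56)*(-8) = -3*56*(-8) = -168*(-8) = 1344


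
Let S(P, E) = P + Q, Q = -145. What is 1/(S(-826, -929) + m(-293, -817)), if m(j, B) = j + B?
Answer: -1/2081 ≈ -0.00048054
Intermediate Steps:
S(P, E) = -145 + P (S(P, E) = P - 145 = -145 + P)
m(j, B) = B + j
1/(S(-826, -929) + m(-293, -817)) = 1/((-145 - 826) + (-817 - 293)) = 1/(-971 - 1110) = 1/(-2081) = -1/2081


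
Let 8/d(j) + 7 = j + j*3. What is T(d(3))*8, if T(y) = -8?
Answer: -64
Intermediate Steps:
d(j) = 8/(-7 + 4*j) (d(j) = 8/(-7 + (j + j*3)) = 8/(-7 + (j + 3*j)) = 8/(-7 + 4*j))
T(d(3))*8 = -8*8 = -64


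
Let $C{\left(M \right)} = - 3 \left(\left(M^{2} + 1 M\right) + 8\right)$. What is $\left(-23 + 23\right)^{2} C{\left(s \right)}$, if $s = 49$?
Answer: $0$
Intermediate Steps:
$C{\left(M \right)} = -24 - 3 M - 3 M^{2}$ ($C{\left(M \right)} = - 3 \left(\left(M^{2} + M\right) + 8\right) = - 3 \left(\left(M + M^{2}\right) + 8\right) = - 3 \left(8 + M + M^{2}\right) = -24 - 3 M - 3 M^{2}$)
$\left(-23 + 23\right)^{2} C{\left(s \right)} = \left(-23 + 23\right)^{2} \left(-24 - 147 - 3 \cdot 49^{2}\right) = 0^{2} \left(-24 - 147 - 7203\right) = 0 \left(-24 - 147 - 7203\right) = 0 \left(-7374\right) = 0$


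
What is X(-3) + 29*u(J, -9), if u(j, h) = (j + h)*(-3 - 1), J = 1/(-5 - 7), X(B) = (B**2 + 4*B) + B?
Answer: 3143/3 ≈ 1047.7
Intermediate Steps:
X(B) = B**2 + 5*B
J = -1/12 (J = 1/(-12) = -1/12 ≈ -0.083333)
u(j, h) = -4*h - 4*j (u(j, h) = (h + j)*(-4) = -4*h - 4*j)
X(-3) + 29*u(J, -9) = -3*(5 - 3) + 29*(-4*(-9) - 4*(-1/12)) = -3*2 + 29*(36 + 1/3) = -6 + 29*(109/3) = -6 + 3161/3 = 3143/3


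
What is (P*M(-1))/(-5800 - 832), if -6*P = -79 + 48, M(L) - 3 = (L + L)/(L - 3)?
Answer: -217/79584 ≈ -0.0027267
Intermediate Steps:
M(L) = 3 + 2*L/(-3 + L) (M(L) = 3 + (L + L)/(L - 3) = 3 + (2*L)/(-3 + L) = 3 + 2*L/(-3 + L))
P = 31/6 (P = -(-79 + 48)/6 = -1/6*(-31) = 31/6 ≈ 5.1667)
(P*M(-1))/(-5800 - 832) = (31*((-9 + 5*(-1))/(-3 - 1))/6)/(-5800 - 832) = (31*((-9 - 5)/(-4))/6)/(-6632) = (31*(-1/4*(-14))/6)*(-1/6632) = ((31/6)*(7/2))*(-1/6632) = (217/12)*(-1/6632) = -217/79584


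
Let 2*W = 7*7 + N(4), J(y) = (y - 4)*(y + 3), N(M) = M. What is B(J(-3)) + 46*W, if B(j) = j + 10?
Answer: 1229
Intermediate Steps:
J(y) = (-4 + y)*(3 + y)
B(j) = 10 + j
W = 53/2 (W = (7*7 + 4)/2 = (49 + 4)/2 = (½)*53 = 53/2 ≈ 26.500)
B(J(-3)) + 46*W = (10 + (-12 + (-3)² - 1*(-3))) + 46*(53/2) = (10 + (-12 + 9 + 3)) + 1219 = (10 + 0) + 1219 = 10 + 1219 = 1229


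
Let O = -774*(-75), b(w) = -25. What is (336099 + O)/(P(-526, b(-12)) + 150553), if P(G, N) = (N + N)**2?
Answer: 394149/153053 ≈ 2.5752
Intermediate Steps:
P(G, N) = 4*N**2 (P(G, N) = (2*N)**2 = 4*N**2)
O = 58050
(336099 + O)/(P(-526, b(-12)) + 150553) = (336099 + 58050)/(4*(-25)**2 + 150553) = 394149/(4*625 + 150553) = 394149/(2500 + 150553) = 394149/153053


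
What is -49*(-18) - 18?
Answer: 864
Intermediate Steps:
-49*(-18) - 18 = 882 - 18 = 864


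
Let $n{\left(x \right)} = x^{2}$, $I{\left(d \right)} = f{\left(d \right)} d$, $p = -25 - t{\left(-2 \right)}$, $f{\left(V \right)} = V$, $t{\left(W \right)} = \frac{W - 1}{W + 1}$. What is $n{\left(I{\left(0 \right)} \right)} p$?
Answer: $0$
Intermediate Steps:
$t{\left(W \right)} = \frac{-1 + W}{1 + W}$
$p = -28$ ($p = -25 - \frac{-1 - 2}{1 - 2} = -25 - \frac{1}{-1} \left(-3\right) = -25 - \left(-1\right) \left(-3\right) = -25 - 3 = -28$)
$I{\left(d \right)} = d^{2}$ ($I{\left(d \right)} = d d = d^{2}$)
$n{\left(I{\left(0 \right)} \right)} p = \left(0^{2}\right)^{2} \left(-28\right) = 0^{2} \left(-28\right) = 0 \left(-28\right) = 0$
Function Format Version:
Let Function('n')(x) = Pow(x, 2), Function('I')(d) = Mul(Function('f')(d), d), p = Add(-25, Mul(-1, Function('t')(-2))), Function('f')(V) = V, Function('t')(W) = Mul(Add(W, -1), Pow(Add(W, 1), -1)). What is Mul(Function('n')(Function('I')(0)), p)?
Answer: 0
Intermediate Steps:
Function('t')(W) = Mul(Pow(Add(1, W), -1), Add(-1, W)) (Function('t')(W) = Mul(Add(-1, W), Pow(Add(1, W), -1)) = Mul(Pow(Add(1, W), -1), Add(-1, W)))
p = -28 (p = Add(-25, Mul(-1, Mul(Pow(Add(1, -2), -1), Add(-1, -2)))) = Add(-25, Mul(-1, Mul(Pow(-1, -1), -3))) = Add(-25, Mul(-1, Mul(-1, -3))) = Add(-25, Mul(-1, 3)) = Add(-25, -3) = -28)
Function('I')(d) = Pow(d, 2) (Function('I')(d) = Mul(d, d) = Pow(d, 2))
Mul(Function('n')(Function('I')(0)), p) = Mul(Pow(Pow(0, 2), 2), -28) = Mul(Pow(0, 2), -28) = Mul(0, -28) = 0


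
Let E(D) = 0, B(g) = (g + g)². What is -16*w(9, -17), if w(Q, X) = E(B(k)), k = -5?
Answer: 0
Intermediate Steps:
B(g) = 4*g² (B(g) = (2*g)² = 4*g²)
w(Q, X) = 0
-16*w(9, -17) = -16*0 = 0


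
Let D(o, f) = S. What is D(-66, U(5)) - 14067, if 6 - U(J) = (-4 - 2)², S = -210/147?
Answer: -98479/7 ≈ -14068.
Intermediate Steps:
S = -10/7 (S = -210*1/147 = -10/7 ≈ -1.4286)
U(J) = -30 (U(J) = 6 - (-4 - 2)² = 6 - 1*(-6)² = 6 - 1*36 = 6 - 36 = -30)
D(o, f) = -10/7
D(-66, U(5)) - 14067 = -10/7 - 14067 = -98479/7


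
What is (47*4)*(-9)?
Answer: -1692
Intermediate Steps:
(47*4)*(-9) = 188*(-9) = -1692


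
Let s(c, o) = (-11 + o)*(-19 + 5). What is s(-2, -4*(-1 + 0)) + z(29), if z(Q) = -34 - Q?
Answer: 35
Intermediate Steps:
s(c, o) = 154 - 14*o (s(c, o) = (-11 + o)*(-14) = 154 - 14*o)
s(-2, -4*(-1 + 0)) + z(29) = (154 - (-56)*(-1 + 0)) + (-34 - 1*29) = (154 - (-56)*(-1)) + (-34 - 29) = (154 - 14*4) - 63 = (154 - 56) - 63 = 98 - 63 = 35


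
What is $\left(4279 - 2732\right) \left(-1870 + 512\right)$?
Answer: $-2100826$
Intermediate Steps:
$\left(4279 - 2732\right) \left(-1870 + 512\right) = 1547 \left(-1358\right) = -2100826$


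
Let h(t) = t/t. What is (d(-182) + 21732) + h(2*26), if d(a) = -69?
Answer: 21664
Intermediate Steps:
h(t) = 1
(d(-182) + 21732) + h(2*26) = (-69 + 21732) + 1 = 21663 + 1 = 21664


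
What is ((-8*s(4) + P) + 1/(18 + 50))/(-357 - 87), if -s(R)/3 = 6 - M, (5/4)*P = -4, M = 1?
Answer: -13239/50320 ≈ -0.26310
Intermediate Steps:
P = -16/5 (P = (4/5)*(-4) = -16/5 ≈ -3.2000)
s(R) = -15 (s(R) = -3*(6 - 1*1) = -3*(6 - 1) = -3*5 = -15)
((-8*s(4) + P) + 1/(18 + 50))/(-357 - 87) = ((-8*(-15) - 16/5) + 1/(18 + 50))/(-357 - 87) = ((120 - 16/5) + 1/68)/(-444) = (584/5 + 1/68)*(-1/444) = (39717/340)*(-1/444) = -13239/50320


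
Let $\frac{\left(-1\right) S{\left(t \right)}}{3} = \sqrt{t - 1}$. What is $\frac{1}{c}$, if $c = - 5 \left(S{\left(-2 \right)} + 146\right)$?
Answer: $- \frac{146}{106715} - \frac{3 i \sqrt{3}}{106715} \approx -0.0013681 - 4.8692 \cdot 10^{-5} i$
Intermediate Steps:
$S{\left(t \right)} = - 3 \sqrt{-1 + t}$ ($S{\left(t \right)} = - 3 \sqrt{t - 1} = - 3 \sqrt{-1 + t}$)
$c = -730 + 15 i \sqrt{3}$ ($c = - 5 \left(- 3 \sqrt{-1 - 2} + 146\right) = - 5 \left(- 3 \sqrt{-3} + 146\right) = - 5 \left(- 3 i \sqrt{3} + 146\right) = - 5 \left(146 - 3 i \sqrt{3}\right) = -730 + 15 i \sqrt{3} \approx -730.0 + 25.981 i$)
$\frac{1}{c} = \frac{1}{-730 + 15 i \sqrt{3}}$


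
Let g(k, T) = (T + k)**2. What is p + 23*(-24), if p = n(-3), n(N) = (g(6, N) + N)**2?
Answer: -516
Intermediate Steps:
n(N) = (N + (6 + N)**2)**2 (n(N) = ((N + 6)**2 + N)**2 = ((6 + N)**2 + N)**2 = (N + (6 + N)**2)**2)
p = 36 (p = (-3 + (6 - 3)**2)**2 = (-3 + 3**2)**2 = (-3 + 9)**2 = 6**2 = 36)
p + 23*(-24) = 36 + 23*(-24) = 36 - 552 = -516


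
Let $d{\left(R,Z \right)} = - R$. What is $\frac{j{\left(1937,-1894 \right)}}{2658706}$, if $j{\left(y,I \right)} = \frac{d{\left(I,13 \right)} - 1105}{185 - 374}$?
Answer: $- \frac{263}{167498478} \approx -1.5702 \cdot 10^{-6}$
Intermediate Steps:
$j{\left(y,I \right)} = \frac{1105}{189} + \frac{I}{189}$ ($j{\left(y,I \right)} = \frac{- I - 1105}{185 - 374} = \frac{-1105 - I}{-189} = \left(-1105 - I\right) \left(- \frac{1}{189}\right) = \frac{1105}{189} + \frac{I}{189}$)
$\frac{j{\left(1937,-1894 \right)}}{2658706} = \frac{\frac{1105}{189} + \frac{1}{189} \left(-1894\right)}{2658706} = \left(\frac{1105}{189} - \frac{1894}{189}\right) \frac{1}{2658706} = \left(- \frac{263}{63}\right) \frac{1}{2658706} = - \frac{263}{167498478}$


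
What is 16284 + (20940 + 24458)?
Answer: 61682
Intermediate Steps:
16284 + (20940 + 24458) = 16284 + 45398 = 61682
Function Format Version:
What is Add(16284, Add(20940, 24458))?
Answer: 61682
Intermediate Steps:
Add(16284, Add(20940, 24458)) = Add(16284, 45398) = 61682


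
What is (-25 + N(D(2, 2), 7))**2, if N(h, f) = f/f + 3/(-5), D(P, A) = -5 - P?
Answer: 15129/25 ≈ 605.16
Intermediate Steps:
N(h, f) = 2/5 (N(h, f) = 1 + 3*(-1/5) = 1 - 3/5 = 2/5)
(-25 + N(D(2, 2), 7))**2 = (-25 + 2/5)**2 = (-123/5)**2 = 15129/25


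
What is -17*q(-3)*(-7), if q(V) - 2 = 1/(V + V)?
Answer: 1309/6 ≈ 218.17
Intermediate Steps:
q(V) = 2 + 1/(2*V) (q(V) = 2 + 1/(V + V) = 2 + 1/(2*V))
-17*q(-3)*(-7) = -17*(2 + (½)/(-3))*(-7) = -17*(2 + (½)*(-⅓))*(-7) = -17*(2 - ⅙)*(-7) = -17*11/6*(-7) = -187/6*(-7) = 1309/6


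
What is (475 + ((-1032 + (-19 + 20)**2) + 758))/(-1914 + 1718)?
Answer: -101/98 ≈ -1.0306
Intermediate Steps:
(475 + ((-1032 + (-19 + 20)**2) + 758))/(-1914 + 1718) = (475 + ((-1032 + 1**2) + 758))/(-196) = (475 + ((-1032 + 1) + 758))*(-1/196) = (475 + (-1031 + 758))*(-1/196) = (475 - 273)*(-1/196) = 202*(-1/196) = -101/98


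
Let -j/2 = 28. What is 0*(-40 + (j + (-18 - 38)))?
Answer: 0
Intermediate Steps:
j = -56 (j = -2*28 = -56)
0*(-40 + (j + (-18 - 38))) = 0*(-40 + (-56 + (-18 - 38))) = 0*(-40 + (-56 - 56)) = 0*(-40 - 112) = 0*(-152) = 0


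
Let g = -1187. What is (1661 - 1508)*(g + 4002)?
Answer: 430695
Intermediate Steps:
(1661 - 1508)*(g + 4002) = (1661 - 1508)*(-1187 + 4002) = 153*2815 = 430695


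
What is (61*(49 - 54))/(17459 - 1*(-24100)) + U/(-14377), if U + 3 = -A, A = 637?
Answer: 22212775/597493743 ≈ 0.037177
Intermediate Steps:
U = -640 (U = -3 - 1*637 = -3 - 637 = -640)
(61*(49 - 54))/(17459 - 1*(-24100)) + U/(-14377) = (61*(49 - 54))/(17459 - 1*(-24100)) - 640/(-14377) = (61*(-5))/(17459 + 24100) - 640*(-1/14377) = -305/41559 + 640/14377 = 22212775/597493743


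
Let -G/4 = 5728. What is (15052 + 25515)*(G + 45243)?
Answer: 905901677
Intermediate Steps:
G = -22912 (G = -4*5728 = -22912)
(15052 + 25515)*(G + 45243) = (15052 + 25515)*(-22912 + 45243) = 40567*22331 = 905901677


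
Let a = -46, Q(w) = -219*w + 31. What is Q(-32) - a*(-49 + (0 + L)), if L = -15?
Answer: 4095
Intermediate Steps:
Q(w) = 31 - 219*w
Q(-32) - a*(-49 + (0 + L)) = (31 - 219*(-32)) - (-46)*(-49 + (0 - 15)) = (31 + 7008) - (-46)*(-49 - 15) = 7039 - (-46)*(-64) = 7039 - 1*2944 = 7039 - 2944 = 4095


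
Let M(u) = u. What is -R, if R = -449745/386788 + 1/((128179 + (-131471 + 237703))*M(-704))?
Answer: 18554830931017/15957455688768 ≈ 1.1628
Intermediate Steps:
R = -18554830931017/15957455688768 (R = -449745/386788 + 1/((128179 + (-131471 + 237703))*(-704)) = -449745*1/386788 - 1/704/(128179 + 106232) = -449745/386788 - 1/704/234411 = -449745/386788 + (1/234411)*(-1/704) = -449745/386788 - 1/165025344 = -18554830931017/15957455688768 ≈ -1.1628)
-R = -1*(-18554830931017/15957455688768) = 18554830931017/15957455688768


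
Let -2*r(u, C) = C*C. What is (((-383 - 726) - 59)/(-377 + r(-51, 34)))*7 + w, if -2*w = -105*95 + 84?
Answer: 9462257/1910 ≈ 4954.1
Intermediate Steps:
r(u, C) = -C²/2 (r(u, C) = -C*C/2 = -C²/2)
w = 9891/2 (w = -(-105*95 + 84)/2 = -(-9975 + 84)/2 = -½*(-9891) = 9891/2 ≈ 4945.5)
(((-383 - 726) - 59)/(-377 + r(-51, 34)))*7 + w = (((-383 - 726) - 59)/(-377 - ½*34²))*7 + 9891/2 = ((-1109 - 59)/(-377 - ½*1156))*7 + 9891/2 = -1168/(-377 - 578)*7 + 9891/2 = -1168/(-955)*7 + 9891/2 = -1168*(-1/955)*7 + 9891/2 = (1168/955)*7 + 9891/2 = 8176/955 + 9891/2 = 9462257/1910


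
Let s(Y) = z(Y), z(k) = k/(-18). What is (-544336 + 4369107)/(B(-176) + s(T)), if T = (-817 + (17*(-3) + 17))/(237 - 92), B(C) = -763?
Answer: -9982652310/1990579 ≈ -5014.9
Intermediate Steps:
z(k) = -k/18 (z(k) = k*(-1/18) = -k/18)
T = -851/145 (T = (-817 + (-51 + 17))/145 = (-817 - 34)*(1/145) = -851*1/145 = -851/145 ≈ -5.8690)
s(Y) = -Y/18
(-544336 + 4369107)/(B(-176) + s(T)) = (-544336 + 4369107)/(-763 - 1/18*(-851/145)) = 3824771/(-763 + 851/2610) = 3824771/(-1990579/2610) = 3824771*(-2610/1990579) = -9982652310/1990579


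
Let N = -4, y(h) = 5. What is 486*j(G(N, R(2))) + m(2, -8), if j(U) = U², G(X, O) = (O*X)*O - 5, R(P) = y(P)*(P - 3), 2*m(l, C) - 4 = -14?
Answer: 5358145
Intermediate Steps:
m(l, C) = -5 (m(l, C) = 2 + (½)*(-14) = 2 - 7 = -5)
R(P) = -15 + 5*P (R(P) = 5*(P - 3) = 5*(-3 + P) = -15 + 5*P)
G(X, O) = -5 + X*O² (G(X, O) = X*O² - 5 = -5 + X*O²)
486*j(G(N, R(2))) + m(2, -8) = 486*(-5 - 4*(-15 + 5*2)²)² - 5 = 486*(-5 - 4*(-15 + 10)²)² - 5 = 486*(-5 - 4*(-5)²)² - 5 = 486*(-5 - 4*25)² - 5 = 486*(-5 - 100)² - 5 = 486*(-105)² - 5 = 486*11025 - 5 = 5358150 - 5 = 5358145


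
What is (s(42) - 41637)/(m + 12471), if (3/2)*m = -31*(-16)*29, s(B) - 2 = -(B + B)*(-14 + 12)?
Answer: -124401/66181 ≈ -1.8797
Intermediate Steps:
s(B) = 2 + 4*B (s(B) = 2 - (B + B)*(-14 + 12) = 2 - 2*B*(-2) = 2 - (-4)*B = 2 + 4*B)
m = 28768/3 (m = 2*(-31*(-16)*29)/3 = 2*(496*29)/3 = (2/3)*14384 = 28768/3 ≈ 9589.3)
(s(42) - 41637)/(m + 12471) = ((2 + 4*42) - 41637)/(28768/3 + 12471) = ((2 + 168) - 41637)/(66181/3) = (170 - 41637)*(3/66181) = -41467*3/66181 = -124401/66181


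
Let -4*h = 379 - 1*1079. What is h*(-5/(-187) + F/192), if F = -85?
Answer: -2613625/35904 ≈ -72.795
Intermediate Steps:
h = 175 (h = -(379 - 1*1079)/4 = -(379 - 1079)/4 = -¼*(-700) = 175)
h*(-5/(-187) + F/192) = 175*(-5/(-187) - 85/192) = 175*(-5*(-1/187) - 85*1/192) = 175*(5/187 - 85/192) = 175*(-14935/35904) = -2613625/35904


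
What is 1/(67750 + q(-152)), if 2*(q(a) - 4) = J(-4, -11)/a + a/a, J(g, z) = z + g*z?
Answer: 304/20597335 ≈ 1.4759e-5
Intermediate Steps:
q(a) = 9/2 + 33/(2*a) (q(a) = 4 + ((-11*(1 - 4))/a + a/a)/2 = 4 + ((-11*(-3))/a + 1)/2 = 4 + (33/a + 1)/2 = 4 + (1 + 33/a)/2 = 4 + (1/2 + 33/(2*a)) = 9/2 + 33/(2*a))
1/(67750 + q(-152)) = 1/(67750 + (3/2)*(11 + 3*(-152))/(-152)) = 1/(67750 + (3/2)*(-1/152)*(11 - 456)) = 1/(67750 + (3/2)*(-1/152)*(-445)) = 1/(67750 + 1335/304) = 1/(20597335/304) = 304/20597335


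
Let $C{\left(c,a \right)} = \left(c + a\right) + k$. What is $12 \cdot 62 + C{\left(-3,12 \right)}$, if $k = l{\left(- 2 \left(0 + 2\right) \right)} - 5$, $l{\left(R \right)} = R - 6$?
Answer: $738$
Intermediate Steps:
$l{\left(R \right)} = -6 + R$ ($l{\left(R \right)} = R - 6 = -6 + R$)
$k = -15$ ($k = \left(-6 - 2 \left(0 + 2\right)\right) - 5 = \left(-6 - 4\right) - 5 = -10 - 5 = -15$)
$C{\left(c,a \right)} = -15 + a + c$ ($C{\left(c,a \right)} = \left(c + a\right) - 15 = \left(a + c\right) - 15 = -15 + a + c$)
$12 \cdot 62 + C{\left(-3,12 \right)} = 12 \cdot 62 - 6 = 744 - 6 = 738$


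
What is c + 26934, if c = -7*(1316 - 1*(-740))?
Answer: 12542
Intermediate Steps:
c = -14392 (c = -7*(1316 + 740) = -7*2056 = -14392)
c + 26934 = -14392 + 26934 = 12542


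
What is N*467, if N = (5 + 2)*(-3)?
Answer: -9807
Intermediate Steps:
N = -21 (N = 7*(-3) = -21)
N*467 = -21*467 = -9807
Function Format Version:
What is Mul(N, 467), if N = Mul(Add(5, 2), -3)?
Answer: -9807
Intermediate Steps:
N = -21 (N = Mul(7, -3) = -21)
Mul(N, 467) = Mul(-21, 467) = -9807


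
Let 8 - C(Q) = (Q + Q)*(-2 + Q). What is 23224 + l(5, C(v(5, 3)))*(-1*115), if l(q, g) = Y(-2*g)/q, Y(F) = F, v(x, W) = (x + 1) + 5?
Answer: 14484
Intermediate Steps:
v(x, W) = 6 + x (v(x, W) = (1 + x) + 5 = 6 + x)
C(Q) = 8 - 2*Q*(-2 + Q) (C(Q) = 8 - (Q + Q)*(-2 + Q) = 8 - 2*Q*(-2 + Q))
l(q, g) = -2*g/q (l(q, g) = (-2*g)/q = -2*g/q)
23224 + l(5, C(v(5, 3)))*(-1*115) = 23224 + (-2*(8 - 2*(6 + 5)² + 4*(6 + 5))/5)*(-1*115) = 23224 - 2*(8 - 2*11² + 4*11)*⅕*(-115) = 23224 - 2*(8 - 2*121 + 44)*⅕*(-115) = 23224 - 2*(8 - 242 + 44)*⅕*(-115) = 23224 - 2*(-190)*⅕*(-115) = 23224 + 76*(-115) = 23224 - 8740 = 14484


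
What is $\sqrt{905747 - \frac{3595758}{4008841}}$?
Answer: $\frac{\sqrt{14556070055151179429}}{4008841} \approx 951.71$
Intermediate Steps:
$\sqrt{905747 - \frac{3595758}{4008841}} = \sqrt{\frac{3630992113469}{4008841}} = \frac{\sqrt{14556070055151179429}}{4008841}$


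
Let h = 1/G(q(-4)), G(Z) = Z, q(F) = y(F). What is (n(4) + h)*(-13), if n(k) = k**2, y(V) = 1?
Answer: -221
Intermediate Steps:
q(F) = 1
h = 1 (h = 1/1 = 1)
(n(4) + h)*(-13) = (4**2 + 1)*(-13) = (16 + 1)*(-13) = 17*(-13) = -221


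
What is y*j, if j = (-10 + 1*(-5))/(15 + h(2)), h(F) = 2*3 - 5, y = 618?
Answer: -4635/8 ≈ -579.38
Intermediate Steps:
h(F) = 1 (h(F) = 6 - 5 = 1)
j = -15/16 (j = (-10 + 1*(-5))/(15 + 1) = (-10 - 5)/16 = -15*1/16 = -15/16 ≈ -0.93750)
y*j = 618*(-15/16) = -4635/8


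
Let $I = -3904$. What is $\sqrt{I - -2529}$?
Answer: $5 i \sqrt{55} \approx 37.081 i$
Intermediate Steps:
$\sqrt{I - -2529} = \sqrt{-3904 - -2529} = \sqrt{-3904 + 2529} = \sqrt{-1375} = 5 i \sqrt{55}$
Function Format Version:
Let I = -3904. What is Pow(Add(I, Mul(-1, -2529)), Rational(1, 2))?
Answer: Mul(5, I, Pow(55, Rational(1, 2))) ≈ Mul(37.081, I)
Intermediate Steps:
Pow(Add(I, Mul(-1, -2529)), Rational(1, 2)) = Pow(Add(-3904, Mul(-1, -2529)), Rational(1, 2)) = Pow(Add(-3904, 2529), Rational(1, 2)) = Pow(-1375, Rational(1, 2)) = Mul(5, I, Pow(55, Rational(1, 2)))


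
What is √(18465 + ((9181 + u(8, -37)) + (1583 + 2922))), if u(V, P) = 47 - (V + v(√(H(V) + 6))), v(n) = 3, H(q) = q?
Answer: √32187 ≈ 179.41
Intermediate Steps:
u(V, P) = 44 - V (u(V, P) = 47 - (V + 3) = 47 - (3 + V) = 47 + (-3 - V) = 44 - V)
√(18465 + ((9181 + u(8, -37)) + (1583 + 2922))) = √(18465 + ((9181 + (44 - 1*8)) + (1583 + 2922))) = √(18465 + ((9181 + (44 - 8)) + 4505)) = √(18465 + ((9181 + 36) + 4505)) = √(18465 + (9217 + 4505)) = √(18465 + 13722) = √32187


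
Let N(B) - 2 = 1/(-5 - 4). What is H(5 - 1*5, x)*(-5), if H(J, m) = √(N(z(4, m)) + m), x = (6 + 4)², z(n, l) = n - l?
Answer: -5*√917/3 ≈ -50.470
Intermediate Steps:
N(B) = 17/9 (N(B) = 2 + 1/(-5 - 4) = 2 + 1/(-9) = 2 - ⅑ = 17/9)
x = 100 (x = 10² = 100)
H(J, m) = √(17/9 + m)
H(5 - 1*5, x)*(-5) = (√(17 + 9*100)/3)*(-5) = (√(17 + 900)/3)*(-5) = (√917/3)*(-5) = -5*√917/3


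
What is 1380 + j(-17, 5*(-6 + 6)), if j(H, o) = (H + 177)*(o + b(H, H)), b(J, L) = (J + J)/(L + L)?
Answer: 1540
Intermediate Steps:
b(J, L) = J/L (b(J, L) = (2*J)/((2*L)) = (2*J)*(1/(2*L)) = J/L)
j(H, o) = (1 + o)*(177 + H) (j(H, o) = (H + 177)*(o + H/H) = (177 + H)*(o + 1) = (177 + H)*(1 + o) = (1 + o)*(177 + H))
1380 + j(-17, 5*(-6 + 6)) = 1380 + (177 - 17 + 177*(5*(-6 + 6)) - 85*(-6 + 6)) = 1380 + (177 - 17 + 177*(5*0) - 85*0) = 1380 + (177 - 17 + 177*0 - 17*0) = 1380 + (177 - 17 + 0 + 0) = 1380 + 160 = 1540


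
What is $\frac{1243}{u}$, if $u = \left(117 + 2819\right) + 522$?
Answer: $\frac{1243}{3458} \approx 0.35946$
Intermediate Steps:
$u = 3458$ ($u = 2936 + 522 = 3458$)
$\frac{1243}{u} = \frac{1243}{3458}$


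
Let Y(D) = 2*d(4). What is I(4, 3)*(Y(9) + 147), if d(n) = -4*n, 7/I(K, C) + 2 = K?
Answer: 805/2 ≈ 402.50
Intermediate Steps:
I(K, C) = 7/(-2 + K)
Y(D) = -32 (Y(D) = 2*(-4*4) = 2*(-16) = -32)
I(4, 3)*(Y(9) + 147) = (7/(-2 + 4))*(-32 + 147) = (7/2)*115 = 805/2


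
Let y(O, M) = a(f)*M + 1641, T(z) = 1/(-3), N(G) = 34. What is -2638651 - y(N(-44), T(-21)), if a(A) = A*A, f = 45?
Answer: -2639617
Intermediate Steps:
a(A) = A**2
T(z) = -1/3
y(O, M) = 1641 + 2025*M (y(O, M) = 45**2*M + 1641 = 2025*M + 1641 = 1641 + 2025*M)
-2638651 - y(N(-44), T(-21)) = -2638651 - (1641 + 2025*(-1/3)) = -2638651 - (1641 - 675) = -2638651 - 1*966 = -2638651 - 966 = -2639617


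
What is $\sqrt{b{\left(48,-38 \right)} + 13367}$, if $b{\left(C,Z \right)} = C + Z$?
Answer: $7 \sqrt{273} \approx 115.66$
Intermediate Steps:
$\sqrt{b{\left(48,-38 \right)} + 13367} = \sqrt{\left(48 - 38\right) + 13367} = \sqrt{10 + 13367} = \sqrt{13377} = 7 \sqrt{273}$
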